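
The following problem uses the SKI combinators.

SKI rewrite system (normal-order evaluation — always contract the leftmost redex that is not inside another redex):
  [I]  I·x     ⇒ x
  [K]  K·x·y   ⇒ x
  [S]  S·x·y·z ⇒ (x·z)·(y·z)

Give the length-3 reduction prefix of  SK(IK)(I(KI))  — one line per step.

Answer: after 3 steps: KI

Reduction:
  start: SK(IK)(I(KI))
  step 1: K(I(KI))(IK(I(KI)))
  step 2: I(KI)
  step 3: KI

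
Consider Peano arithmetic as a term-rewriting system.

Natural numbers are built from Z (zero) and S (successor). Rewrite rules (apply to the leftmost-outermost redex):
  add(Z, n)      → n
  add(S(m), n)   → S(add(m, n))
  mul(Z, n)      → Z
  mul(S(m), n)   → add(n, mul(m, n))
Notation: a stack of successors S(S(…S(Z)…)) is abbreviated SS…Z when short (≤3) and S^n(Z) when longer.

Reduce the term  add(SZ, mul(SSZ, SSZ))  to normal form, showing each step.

Answer: normal form = S^5(Z)  (in 11 steps)

Reduction:
  start: add(SZ, mul(SSZ, SSZ))
  →1  S(add(Z, mul(SSZ, SSZ)))
  →2  S(mul(SSZ, SSZ))
  →3  S(add(SSZ, mul(SZ, SSZ)))
  →4  S(S(add(SZ, mul(SZ, SSZ))))
  →5  S(S(S(add(Z, mul(SZ, SSZ)))))
  →6  S(S(S(mul(SZ, SSZ))))
  →7  S(S(S(add(SSZ, mul(Z, SSZ)))))
  →8  S(S(S(S(add(SZ, mul(Z, SSZ))))))
  →9  S(S(S(S(S(add(Z, mul(Z, SSZ)))))))
  →10  S(S(S(S(S(mul(Z, SSZ))))))
  →11  S^5(Z)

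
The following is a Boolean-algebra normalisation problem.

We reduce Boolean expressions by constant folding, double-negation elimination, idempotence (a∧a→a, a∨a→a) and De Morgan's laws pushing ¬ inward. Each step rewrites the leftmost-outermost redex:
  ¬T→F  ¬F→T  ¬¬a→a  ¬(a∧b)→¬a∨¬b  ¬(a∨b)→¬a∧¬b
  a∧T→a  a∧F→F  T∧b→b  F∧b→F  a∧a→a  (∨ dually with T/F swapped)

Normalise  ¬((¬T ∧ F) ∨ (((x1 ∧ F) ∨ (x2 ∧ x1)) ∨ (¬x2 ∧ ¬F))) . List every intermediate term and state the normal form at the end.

  start: ¬((¬T ∧ F) ∨ (((x1 ∧ F) ∨ (x2 ∧ x1)) ∨ (¬x2 ∧ ¬F)))
  →1  ¬(¬T ∧ F) ∧ ¬(((x1 ∧ F) ∨ (x2 ∧ x1)) ∨ (¬x2 ∧ ¬F))
  →2  (¬¬T ∨ ¬F) ∧ ¬(((x1 ∧ F) ∨ (x2 ∧ x1)) ∨ (¬x2 ∧ ¬F))
  →3  (T ∨ ¬F) ∧ ¬(((x1 ∧ F) ∨ (x2 ∧ x1)) ∨ (¬x2 ∧ ¬F))
  →4  T ∧ ¬(((x1 ∧ F) ∨ (x2 ∧ x1)) ∨ (¬x2 ∧ ¬F))
  →5  ¬(((x1 ∧ F) ∨ (x2 ∧ x1)) ∨ (¬x2 ∧ ¬F))
  →6  ¬((x1 ∧ F) ∨ (x2 ∧ x1)) ∧ ¬(¬x2 ∧ ¬F)
  →7  (¬(x1 ∧ F) ∧ ¬(x2 ∧ x1)) ∧ ¬(¬x2 ∧ ¬F)
  →8  ((¬x1 ∨ ¬F) ∧ ¬(x2 ∧ x1)) ∧ ¬(¬x2 ∧ ¬F)
  →9  ((¬x1 ∨ T) ∧ ¬(x2 ∧ x1)) ∧ ¬(¬x2 ∧ ¬F)
  →10  (T ∧ ¬(x2 ∧ x1)) ∧ ¬(¬x2 ∧ ¬F)
  →11  ¬(x2 ∧ x1) ∧ ¬(¬x2 ∧ ¬F)
  →12  (¬x2 ∨ ¬x1) ∧ ¬(¬x2 ∧ ¬F)
  →13  (¬x2 ∨ ¬x1) ∧ (¬¬x2 ∨ ¬¬F)
  →14  (¬x2 ∨ ¬x1) ∧ (x2 ∨ ¬¬F)
  →15  (¬x2 ∨ ¬x1) ∧ (x2 ∨ F)
  →16  (¬x2 ∨ ¬x1) ∧ x2

Answer: normal form = (¬x2 ∨ ¬x1) ∧ x2  (in 16 steps)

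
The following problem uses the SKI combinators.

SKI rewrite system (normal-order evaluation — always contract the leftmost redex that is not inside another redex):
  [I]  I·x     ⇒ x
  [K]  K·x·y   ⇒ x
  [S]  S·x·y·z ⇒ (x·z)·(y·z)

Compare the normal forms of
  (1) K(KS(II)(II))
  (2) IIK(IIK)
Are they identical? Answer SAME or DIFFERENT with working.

Term A:
  start: K(KS(II)(II))
  [1] K(S(II))
  [2] K(SI)

Term B:
  start: IIK(IIK)
  [1] IK(IIK)
  [2] K(IIK)
  [3] K(IK)
  [4] KK

Answer: DIFFERENT — A ⇓ K(SI), B ⇓ KK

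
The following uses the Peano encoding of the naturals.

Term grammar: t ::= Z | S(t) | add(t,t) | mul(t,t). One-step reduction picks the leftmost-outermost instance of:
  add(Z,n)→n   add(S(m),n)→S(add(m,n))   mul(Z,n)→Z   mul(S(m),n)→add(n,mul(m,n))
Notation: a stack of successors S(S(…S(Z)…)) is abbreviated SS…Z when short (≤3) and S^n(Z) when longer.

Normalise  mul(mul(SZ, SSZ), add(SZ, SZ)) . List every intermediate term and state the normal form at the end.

  start: mul(mul(SZ, SSZ), add(SZ, SZ))
  →1  mul(add(SSZ, mul(Z, SSZ)), add(SZ, SZ))
  →2  mul(S(add(SZ, mul(Z, SSZ))), add(SZ, SZ))
  →3  add(add(SZ, SZ), mul(add(SZ, mul(Z, SSZ)), add(SZ, SZ)))
  →4  add(S(add(Z, SZ)), mul(add(SZ, mul(Z, SSZ)), add(SZ, SZ)))
  →5  S(add(add(Z, SZ), mul(add(SZ, mul(Z, SSZ)), add(SZ, SZ))))
  →6  S(add(SZ, mul(add(SZ, mul(Z, SSZ)), add(SZ, SZ))))
  →7  S(S(add(Z, mul(add(SZ, mul(Z, SSZ)), add(SZ, SZ)))))
  →8  S(S(mul(add(SZ, mul(Z, SSZ)), add(SZ, SZ))))
  →9  S(S(mul(S(add(Z, mul(Z, SSZ))), add(SZ, SZ))))
  →10  S(S(add(add(SZ, SZ), mul(add(Z, mul(Z, SSZ)), add(SZ, SZ)))))
  →11  S(S(add(S(add(Z, SZ)), mul(add(Z, mul(Z, SSZ)), add(SZ, SZ)))))
  →12  S(S(S(add(add(Z, SZ), mul(add(Z, mul(Z, SSZ)), add(SZ, SZ))))))
  →13  S(S(S(add(SZ, mul(add(Z, mul(Z, SSZ)), add(SZ, SZ))))))
  →14  S(S(S(S(add(Z, mul(add(Z, mul(Z, SSZ)), add(SZ, SZ)))))))
  →15  S(S(S(S(mul(add(Z, mul(Z, SSZ)), add(SZ, SZ))))))
  →16  S(S(S(S(mul(mul(Z, SSZ), add(SZ, SZ))))))
  →17  S(S(S(S(mul(Z, add(SZ, SZ))))))
  →18  S^4(Z)

Answer: normal form = S^4(Z)  (in 18 steps)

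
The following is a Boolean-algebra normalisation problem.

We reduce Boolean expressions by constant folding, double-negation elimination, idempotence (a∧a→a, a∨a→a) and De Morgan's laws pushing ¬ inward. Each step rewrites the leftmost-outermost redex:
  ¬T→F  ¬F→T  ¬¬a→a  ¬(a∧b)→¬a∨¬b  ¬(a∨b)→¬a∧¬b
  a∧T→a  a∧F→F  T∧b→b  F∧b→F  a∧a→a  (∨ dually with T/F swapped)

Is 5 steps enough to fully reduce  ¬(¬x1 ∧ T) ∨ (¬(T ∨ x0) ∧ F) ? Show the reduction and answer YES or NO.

Answer: NO — after 5 steps the term is x1 ∨ F, not yet normal

Working:
  start: ¬(¬x1 ∧ T) ∨ (¬(T ∨ x0) ∧ F)
  [1] (¬¬x1 ∨ ¬T) ∨ (¬(T ∨ x0) ∧ F)
  [2] (x1 ∨ ¬T) ∨ (¬(T ∨ x0) ∧ F)
  [3] (x1 ∨ F) ∨ (¬(T ∨ x0) ∧ F)
  [4] x1 ∨ (¬(T ∨ x0) ∧ F)
  [5] x1 ∨ F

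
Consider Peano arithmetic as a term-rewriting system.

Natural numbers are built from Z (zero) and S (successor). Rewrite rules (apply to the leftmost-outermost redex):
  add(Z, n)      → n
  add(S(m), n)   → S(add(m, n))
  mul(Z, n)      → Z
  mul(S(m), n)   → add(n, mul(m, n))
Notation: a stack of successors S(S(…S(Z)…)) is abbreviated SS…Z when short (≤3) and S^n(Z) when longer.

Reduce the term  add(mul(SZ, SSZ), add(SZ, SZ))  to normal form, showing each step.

  start: add(mul(SZ, SSZ), add(SZ, SZ))
  [1] add(add(SSZ, mul(Z, SSZ)), add(SZ, SZ))
  [2] add(S(add(SZ, mul(Z, SSZ))), add(SZ, SZ))
  [3] S(add(add(SZ, mul(Z, SSZ)), add(SZ, SZ)))
  [4] S(add(S(add(Z, mul(Z, SSZ))), add(SZ, SZ)))
  [5] S(S(add(add(Z, mul(Z, SSZ)), add(SZ, SZ))))
  [6] S(S(add(mul(Z, SSZ), add(SZ, SZ))))
  [7] S(S(add(Z, add(SZ, SZ))))
  [8] S(S(add(SZ, SZ)))
  [9] S(S(S(add(Z, SZ))))
  [10] S^4(Z)

Answer: normal form = S^4(Z)  (in 10 steps)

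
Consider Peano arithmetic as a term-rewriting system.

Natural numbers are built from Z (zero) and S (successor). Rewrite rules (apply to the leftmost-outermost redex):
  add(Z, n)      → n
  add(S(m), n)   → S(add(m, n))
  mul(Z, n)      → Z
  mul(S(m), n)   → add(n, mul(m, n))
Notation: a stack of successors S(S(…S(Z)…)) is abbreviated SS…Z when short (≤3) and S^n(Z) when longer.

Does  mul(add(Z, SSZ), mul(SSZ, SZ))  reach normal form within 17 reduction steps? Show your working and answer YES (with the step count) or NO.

  start: mul(add(Z, SSZ), mul(SSZ, SZ))
  →1  mul(SSZ, mul(SSZ, SZ))
  →2  add(mul(SSZ, SZ), mul(SZ, mul(SSZ, SZ)))
  →3  add(add(SZ, mul(SZ, SZ)), mul(SZ, mul(SSZ, SZ)))
  →4  add(S(add(Z, mul(SZ, SZ))), mul(SZ, mul(SSZ, SZ)))
  →5  S(add(add(Z, mul(SZ, SZ)), mul(SZ, mul(SSZ, SZ))))
  →6  S(add(mul(SZ, SZ), mul(SZ, mul(SSZ, SZ))))
  →7  S(add(add(SZ, mul(Z, SZ)), mul(SZ, mul(SSZ, SZ))))
  →8  S(add(S(add(Z, mul(Z, SZ))), mul(SZ, mul(SSZ, SZ))))
  →9  S(S(add(add(Z, mul(Z, SZ)), mul(SZ, mul(SSZ, SZ)))))
  →10  S(S(add(mul(Z, SZ), mul(SZ, mul(SSZ, SZ)))))
  →11  S(S(add(Z, mul(SZ, mul(SSZ, SZ)))))
  →12  S(S(mul(SZ, mul(SSZ, SZ))))
  →13  S(S(add(mul(SSZ, SZ), mul(Z, mul(SSZ, SZ)))))
  →14  S(S(add(add(SZ, mul(SZ, SZ)), mul(Z, mul(SSZ, SZ)))))
  →15  S(S(add(S(add(Z, mul(SZ, SZ))), mul(Z, mul(SSZ, SZ)))))
  →16  S(S(S(add(add(Z, mul(SZ, SZ)), mul(Z, mul(SSZ, SZ))))))
  →17  S(S(S(add(mul(SZ, SZ), mul(Z, mul(SSZ, SZ))))))

Answer: NO — after 17 steps the term is S(S(S(add(mul(SZ, SZ), mul(Z, mul(SSZ, SZ)))))), not yet normal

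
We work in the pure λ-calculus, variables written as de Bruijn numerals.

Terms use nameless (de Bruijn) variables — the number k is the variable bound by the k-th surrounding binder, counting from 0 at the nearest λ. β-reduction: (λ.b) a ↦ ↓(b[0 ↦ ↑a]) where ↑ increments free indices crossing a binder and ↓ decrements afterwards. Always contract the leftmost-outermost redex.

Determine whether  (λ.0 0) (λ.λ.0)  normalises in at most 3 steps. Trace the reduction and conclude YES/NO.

  start: (λ.0 0) (λ.λ.0)
  step 1: (λ.λ.0) (λ.λ.0)
  step 2: λ.0

Answer: YES — reaches normal form λ.0 in 2 ≤ 3 steps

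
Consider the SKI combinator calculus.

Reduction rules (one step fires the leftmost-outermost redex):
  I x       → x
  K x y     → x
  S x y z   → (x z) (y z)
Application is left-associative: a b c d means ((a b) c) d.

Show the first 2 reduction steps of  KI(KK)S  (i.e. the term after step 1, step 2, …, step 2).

Answer: after 2 steps: S

Derivation:
  start: KI(KK)S
  →1  IS
  →2  S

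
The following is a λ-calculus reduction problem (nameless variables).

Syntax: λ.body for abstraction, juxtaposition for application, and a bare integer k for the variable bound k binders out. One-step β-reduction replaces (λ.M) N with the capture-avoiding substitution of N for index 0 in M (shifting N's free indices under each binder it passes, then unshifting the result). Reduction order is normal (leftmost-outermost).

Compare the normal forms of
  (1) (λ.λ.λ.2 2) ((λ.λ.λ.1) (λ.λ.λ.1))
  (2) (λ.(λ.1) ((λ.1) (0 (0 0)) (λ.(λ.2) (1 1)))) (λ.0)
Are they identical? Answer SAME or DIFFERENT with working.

Answer: DIFFERENT — A ⇓ λ.λ.λ.λ.λ.1, B ⇓ λ.0

Derivation:
Term A:
  start: (λ.λ.λ.2 2) ((λ.λ.λ.1) (λ.λ.λ.1))
  step 1: λ.λ.(λ.λ.λ.1) (λ.λ.λ.1) ((λ.λ.λ.1) (λ.λ.λ.1))
  step 2: λ.λ.(λ.λ.1) ((λ.λ.λ.1) (λ.λ.λ.1))
  step 3: λ.λ.λ.(λ.λ.λ.1) (λ.λ.λ.1)
  step 4: λ.λ.λ.λ.λ.1

Term B:
  start: (λ.(λ.1) ((λ.1) (0 (0 0)) (λ.(λ.2) (1 1)))) (λ.0)
  step 1: (λ.λ.0) ((λ.λ.0) ((λ.0) ((λ.0) (λ.0))) (λ.(λ.λ.0) ((λ.0) (λ.0))))
  step 2: λ.0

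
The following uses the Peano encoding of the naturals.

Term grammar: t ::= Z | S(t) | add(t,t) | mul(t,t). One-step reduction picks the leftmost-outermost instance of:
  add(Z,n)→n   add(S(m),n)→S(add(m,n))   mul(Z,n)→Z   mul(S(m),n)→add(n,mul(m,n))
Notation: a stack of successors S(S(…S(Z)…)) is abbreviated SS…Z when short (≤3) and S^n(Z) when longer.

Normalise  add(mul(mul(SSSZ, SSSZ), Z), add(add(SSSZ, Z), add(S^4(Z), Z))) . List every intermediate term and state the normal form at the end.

Answer: normal form = S^7(Z)  (in 49 steps)

Working:
  start: add(mul(mul(SSSZ, SSSZ), Z), add(add(SSSZ, Z), add(S^4(Z), Z)))
  step 1: add(mul(add(SSSZ, mul(SSZ, SSSZ)), Z), add(add(SSSZ, Z), add(S^4(Z), Z)))
  step 2: add(mul(S(add(SSZ, mul(SSZ, SSSZ))), Z), add(add(SSSZ, Z), add(S^4(Z), Z)))
  step 3: add(add(Z, mul(add(SSZ, mul(SSZ, SSSZ)), Z)), add(add(SSSZ, Z), add(S^4(Z), Z)))
  step 4: add(mul(add(SSZ, mul(SSZ, SSSZ)), Z), add(add(SSSZ, Z), add(S^4(Z), Z)))
  step 5: add(mul(S(add(SZ, mul(SSZ, SSSZ))), Z), add(add(SSSZ, Z), add(S^4(Z), Z)))
  step 6: add(add(Z, mul(add(SZ, mul(SSZ, SSSZ)), Z)), add(add(SSSZ, Z), add(S^4(Z), Z)))
  step 7: add(mul(add(SZ, mul(SSZ, SSSZ)), Z), add(add(SSSZ, Z), add(S^4(Z), Z)))
  step 8: add(mul(S(add(Z, mul(SSZ, SSSZ))), Z), add(add(SSSZ, Z), add(S^4(Z), Z)))
  step 9: add(add(Z, mul(add(Z, mul(SSZ, SSSZ)), Z)), add(add(SSSZ, Z), add(S^4(Z), Z)))
  step 10: add(mul(add(Z, mul(SSZ, SSSZ)), Z), add(add(SSSZ, Z), add(S^4(Z), Z)))
  step 11: add(mul(mul(SSZ, SSSZ), Z), add(add(SSSZ, Z), add(S^4(Z), Z)))
  step 12: add(mul(add(SSSZ, mul(SZ, SSSZ)), Z), add(add(SSSZ, Z), add(S^4(Z), Z)))
  step 13: add(mul(S(add(SSZ, mul(SZ, SSSZ))), Z), add(add(SSSZ, Z), add(S^4(Z), Z)))
  step 14: add(add(Z, mul(add(SSZ, mul(SZ, SSSZ)), Z)), add(add(SSSZ, Z), add(S^4(Z), Z)))
  step 15: add(mul(add(SSZ, mul(SZ, SSSZ)), Z), add(add(SSSZ, Z), add(S^4(Z), Z)))
  step 16: add(mul(S(add(SZ, mul(SZ, SSSZ))), Z), add(add(SSSZ, Z), add(S^4(Z), Z)))
  step 17: add(add(Z, mul(add(SZ, mul(SZ, SSSZ)), Z)), add(add(SSSZ, Z), add(S^4(Z), Z)))
  step 18: add(mul(add(SZ, mul(SZ, SSSZ)), Z), add(add(SSSZ, Z), add(S^4(Z), Z)))
  step 19: add(mul(S(add(Z, mul(SZ, SSSZ))), Z), add(add(SSSZ, Z), add(S^4(Z), Z)))
  step 20: add(add(Z, mul(add(Z, mul(SZ, SSSZ)), Z)), add(add(SSSZ, Z), add(S^4(Z), Z)))
  step 21: add(mul(add(Z, mul(SZ, SSSZ)), Z), add(add(SSSZ, Z), add(S^4(Z), Z)))
  step 22: add(mul(mul(SZ, SSSZ), Z), add(add(SSSZ, Z), add(S^4(Z), Z)))
  step 23: add(mul(add(SSSZ, mul(Z, SSSZ)), Z), add(add(SSSZ, Z), add(S^4(Z), Z)))
  step 24: add(mul(S(add(SSZ, mul(Z, SSSZ))), Z), add(add(SSSZ, Z), add(S^4(Z), Z)))
  step 25: add(add(Z, mul(add(SSZ, mul(Z, SSSZ)), Z)), add(add(SSSZ, Z), add(S^4(Z), Z)))
  step 26: add(mul(add(SSZ, mul(Z, SSSZ)), Z), add(add(SSSZ, Z), add(S^4(Z), Z)))
  step 27: add(mul(S(add(SZ, mul(Z, SSSZ))), Z), add(add(SSSZ, Z), add(S^4(Z), Z)))
  step 28: add(add(Z, mul(add(SZ, mul(Z, SSSZ)), Z)), add(add(SSSZ, Z), add(S^4(Z), Z)))
  step 29: add(mul(add(SZ, mul(Z, SSSZ)), Z), add(add(SSSZ, Z), add(S^4(Z), Z)))
  step 30: add(mul(S(add(Z, mul(Z, SSSZ))), Z), add(add(SSSZ, Z), add(S^4(Z), Z)))
  step 31: add(add(Z, mul(add(Z, mul(Z, SSSZ)), Z)), add(add(SSSZ, Z), add(S^4(Z), Z)))
  step 32: add(mul(add(Z, mul(Z, SSSZ)), Z), add(add(SSSZ, Z), add(S^4(Z), Z)))
  step 33: add(mul(mul(Z, SSSZ), Z), add(add(SSSZ, Z), add(S^4(Z), Z)))
  step 34: add(mul(Z, Z), add(add(SSSZ, Z), add(S^4(Z), Z)))
  step 35: add(Z, add(add(SSSZ, Z), add(S^4(Z), Z)))
  step 36: add(add(SSSZ, Z), add(S^4(Z), Z))
  step 37: add(S(add(SSZ, Z)), add(S^4(Z), Z))
  step 38: S(add(add(SSZ, Z), add(S^4(Z), Z)))
  step 39: S(add(S(add(SZ, Z)), add(S^4(Z), Z)))
  step 40: S(S(add(add(SZ, Z), add(S^4(Z), Z))))
  step 41: S(S(add(S(add(Z, Z)), add(S^4(Z), Z))))
  step 42: S(S(S(add(add(Z, Z), add(S^4(Z), Z)))))
  step 43: S(S(S(add(Z, add(S^4(Z), Z)))))
  step 44: S(S(S(add(S^4(Z), Z))))
  step 45: S(S(S(S(add(SSSZ, Z)))))
  step 46: S(S(S(S(S(add(SSZ, Z))))))
  step 47: S(S(S(S(S(S(add(SZ, Z)))))))
  step 48: S(S(S(S(S(S(S(add(Z, Z))))))))
  step 49: S^7(Z)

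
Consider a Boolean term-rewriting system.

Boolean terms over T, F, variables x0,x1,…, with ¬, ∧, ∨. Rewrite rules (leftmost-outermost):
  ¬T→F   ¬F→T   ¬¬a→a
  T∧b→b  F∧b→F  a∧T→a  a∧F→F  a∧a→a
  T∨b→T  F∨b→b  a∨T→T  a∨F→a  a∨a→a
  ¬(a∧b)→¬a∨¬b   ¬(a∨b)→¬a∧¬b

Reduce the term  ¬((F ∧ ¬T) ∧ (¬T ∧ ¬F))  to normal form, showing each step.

Answer: normal form = T  (in 5 steps)

Derivation:
  start: ¬((F ∧ ¬T) ∧ (¬T ∧ ¬F))
  [1] ¬(F ∧ ¬T) ∨ ¬(¬T ∧ ¬F)
  [2] (¬F ∨ ¬¬T) ∨ ¬(¬T ∧ ¬F)
  [3] (T ∨ ¬¬T) ∨ ¬(¬T ∧ ¬F)
  [4] T ∨ ¬(¬T ∧ ¬F)
  [5] T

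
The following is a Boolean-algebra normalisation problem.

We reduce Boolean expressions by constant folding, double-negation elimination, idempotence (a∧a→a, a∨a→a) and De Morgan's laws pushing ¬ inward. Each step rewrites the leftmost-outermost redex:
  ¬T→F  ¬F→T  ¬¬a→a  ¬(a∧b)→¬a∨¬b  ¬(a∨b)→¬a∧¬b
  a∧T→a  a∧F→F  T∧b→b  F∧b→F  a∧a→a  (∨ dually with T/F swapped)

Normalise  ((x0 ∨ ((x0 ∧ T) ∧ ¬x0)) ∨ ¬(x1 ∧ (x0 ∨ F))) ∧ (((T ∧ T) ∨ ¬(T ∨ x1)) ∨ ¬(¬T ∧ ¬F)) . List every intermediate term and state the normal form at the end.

Answer: normal form = (x0 ∨ (x0 ∧ ¬x0)) ∨ (¬x1 ∨ ¬x0)  (in 9 steps)

Reduction:
  start: ((x0 ∨ ((x0 ∧ T) ∧ ¬x0)) ∨ ¬(x1 ∧ (x0 ∨ F))) ∧ (((T ∧ T) ∨ ¬(T ∨ x1)) ∨ ¬(¬T ∧ ¬F))
  step 1: ((x0 ∨ (x0 ∧ ¬x0)) ∨ ¬(x1 ∧ (x0 ∨ F))) ∧ (((T ∧ T) ∨ ¬(T ∨ x1)) ∨ ¬(¬T ∧ ¬F))
  step 2: ((x0 ∨ (x0 ∧ ¬x0)) ∨ (¬x1 ∨ ¬(x0 ∨ F))) ∧ (((T ∧ T) ∨ ¬(T ∨ x1)) ∨ ¬(¬T ∧ ¬F))
  step 3: ((x0 ∨ (x0 ∧ ¬x0)) ∨ (¬x1 ∨ (¬x0 ∧ ¬F))) ∧ (((T ∧ T) ∨ ¬(T ∨ x1)) ∨ ¬(¬T ∧ ¬F))
  step 4: ((x0 ∨ (x0 ∧ ¬x0)) ∨ (¬x1 ∨ (¬x0 ∧ T))) ∧ (((T ∧ T) ∨ ¬(T ∨ x1)) ∨ ¬(¬T ∧ ¬F))
  step 5: ((x0 ∨ (x0 ∧ ¬x0)) ∨ (¬x1 ∨ ¬x0)) ∧ (((T ∧ T) ∨ ¬(T ∨ x1)) ∨ ¬(¬T ∧ ¬F))
  step 6: ((x0 ∨ (x0 ∧ ¬x0)) ∨ (¬x1 ∨ ¬x0)) ∧ ((T ∨ ¬(T ∨ x1)) ∨ ¬(¬T ∧ ¬F))
  step 7: ((x0 ∨ (x0 ∧ ¬x0)) ∨ (¬x1 ∨ ¬x0)) ∧ (T ∨ ¬(¬T ∧ ¬F))
  step 8: ((x0 ∨ (x0 ∧ ¬x0)) ∨ (¬x1 ∨ ¬x0)) ∧ T
  step 9: (x0 ∨ (x0 ∧ ¬x0)) ∨ (¬x1 ∨ ¬x0)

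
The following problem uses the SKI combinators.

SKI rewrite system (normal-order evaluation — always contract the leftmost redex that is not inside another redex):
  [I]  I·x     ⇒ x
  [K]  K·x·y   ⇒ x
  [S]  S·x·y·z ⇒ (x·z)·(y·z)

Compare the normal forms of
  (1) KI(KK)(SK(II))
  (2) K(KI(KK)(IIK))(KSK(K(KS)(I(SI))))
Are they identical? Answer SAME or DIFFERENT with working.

Answer: DIFFERENT — A ⇓ SKI, B ⇓ K

Derivation:
Term A:
  start: KI(KK)(SK(II))
  →1  I(SK(II))
  →2  SK(II)
  →3  SKI

Term B:
  start: K(KI(KK)(IIK))(KSK(K(KS)(I(SI))))
  →1  KI(KK)(IIK)
  →2  I(IIK)
  →3  IIK
  →4  IK
  →5  K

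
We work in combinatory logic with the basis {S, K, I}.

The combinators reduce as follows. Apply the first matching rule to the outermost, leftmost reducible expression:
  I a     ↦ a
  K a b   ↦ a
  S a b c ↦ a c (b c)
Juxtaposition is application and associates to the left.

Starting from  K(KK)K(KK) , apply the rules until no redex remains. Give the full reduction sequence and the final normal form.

  start: K(KK)K(KK)
  step 1: KK(KK)
  step 2: K

Answer: normal form = K  (in 2 steps)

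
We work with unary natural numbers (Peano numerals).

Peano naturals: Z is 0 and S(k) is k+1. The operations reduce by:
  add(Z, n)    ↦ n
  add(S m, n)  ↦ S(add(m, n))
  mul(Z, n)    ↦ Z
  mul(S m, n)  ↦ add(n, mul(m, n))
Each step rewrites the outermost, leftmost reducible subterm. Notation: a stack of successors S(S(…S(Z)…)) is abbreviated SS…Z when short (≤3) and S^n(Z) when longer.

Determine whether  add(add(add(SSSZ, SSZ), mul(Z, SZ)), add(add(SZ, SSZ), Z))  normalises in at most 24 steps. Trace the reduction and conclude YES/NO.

  start: add(add(add(SSSZ, SSZ), mul(Z, SZ)), add(add(SZ, SSZ), Z))
  [1] add(add(S(add(SSZ, SSZ)), mul(Z, SZ)), add(add(SZ, SSZ), Z))
  [2] add(S(add(add(SSZ, SSZ), mul(Z, SZ))), add(add(SZ, SSZ), Z))
  [3] S(add(add(add(SSZ, SSZ), mul(Z, SZ)), add(add(SZ, SSZ), Z)))
  [4] S(add(add(S(add(SZ, SSZ)), mul(Z, SZ)), add(add(SZ, SSZ), Z)))
  [5] S(add(S(add(add(SZ, SSZ), mul(Z, SZ))), add(add(SZ, SSZ), Z)))
  [6] S(S(add(add(add(SZ, SSZ), mul(Z, SZ)), add(add(SZ, SSZ), Z))))
  [7] S(S(add(add(S(add(Z, SSZ)), mul(Z, SZ)), add(add(SZ, SSZ), Z))))
  [8] S(S(add(S(add(add(Z, SSZ), mul(Z, SZ))), add(add(SZ, SSZ), Z))))
  [9] S(S(S(add(add(add(Z, SSZ), mul(Z, SZ)), add(add(SZ, SSZ), Z)))))
  [10] S(S(S(add(add(SSZ, mul(Z, SZ)), add(add(SZ, SSZ), Z)))))
  [11] S(S(S(add(S(add(SZ, mul(Z, SZ))), add(add(SZ, SSZ), Z)))))
  [12] S(S(S(S(add(add(SZ, mul(Z, SZ)), add(add(SZ, SSZ), Z))))))
  [13] S(S(S(S(add(S(add(Z, mul(Z, SZ))), add(add(SZ, SSZ), Z))))))
  [14] S(S(S(S(S(add(add(Z, mul(Z, SZ)), add(add(SZ, SSZ), Z)))))))
  [15] S(S(S(S(S(add(mul(Z, SZ), add(add(SZ, SSZ), Z)))))))
  [16] S(S(S(S(S(add(Z, add(add(SZ, SSZ), Z)))))))
  [17] S(S(S(S(S(add(add(SZ, SSZ), Z))))))
  [18] S(S(S(S(S(add(S(add(Z, SSZ)), Z))))))
  [19] S(S(S(S(S(S(add(add(Z, SSZ), Z)))))))
  [20] S(S(S(S(S(S(add(SSZ, Z)))))))
  [21] S(S(S(S(S(S(S(add(SZ, Z))))))))
  [22] S(S(S(S(S(S(S(S(add(Z, Z)))))))))
  [23] S^8(Z)

Answer: YES — reaches normal form S^8(Z) in 23 ≤ 24 steps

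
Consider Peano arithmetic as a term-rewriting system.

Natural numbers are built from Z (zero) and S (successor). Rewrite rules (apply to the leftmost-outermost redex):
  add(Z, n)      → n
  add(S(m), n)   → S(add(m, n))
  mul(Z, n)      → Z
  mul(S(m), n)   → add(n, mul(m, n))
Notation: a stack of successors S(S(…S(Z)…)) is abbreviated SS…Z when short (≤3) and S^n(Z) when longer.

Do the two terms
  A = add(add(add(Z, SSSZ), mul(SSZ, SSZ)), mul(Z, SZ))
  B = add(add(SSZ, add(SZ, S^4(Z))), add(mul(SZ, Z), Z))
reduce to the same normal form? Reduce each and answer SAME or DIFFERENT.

Term A:
  start: add(add(add(Z, SSSZ), mul(SSZ, SSZ)), mul(Z, SZ))
  [1] add(add(SSSZ, mul(SSZ, SSZ)), mul(Z, SZ))
  [2] add(S(add(SSZ, mul(SSZ, SSZ))), mul(Z, SZ))
  [3] S(add(add(SSZ, mul(SSZ, SSZ)), mul(Z, SZ)))
  [4] S(add(S(add(SZ, mul(SSZ, SSZ))), mul(Z, SZ)))
  [5] S(S(add(add(SZ, mul(SSZ, SSZ)), mul(Z, SZ))))
  [6] S(S(add(S(add(Z, mul(SSZ, SSZ))), mul(Z, SZ))))
  [7] S(S(S(add(add(Z, mul(SSZ, SSZ)), mul(Z, SZ)))))
  [8] S(S(S(add(mul(SSZ, SSZ), mul(Z, SZ)))))
  [9] S(S(S(add(add(SSZ, mul(SZ, SSZ)), mul(Z, SZ)))))
  [10] S(S(S(add(S(add(SZ, mul(SZ, SSZ))), mul(Z, SZ)))))
  [11] S(S(S(S(add(add(SZ, mul(SZ, SSZ)), mul(Z, SZ))))))
  [12] S(S(S(S(add(S(add(Z, mul(SZ, SSZ))), mul(Z, SZ))))))
  [13] S(S(S(S(S(add(add(Z, mul(SZ, SSZ)), mul(Z, SZ)))))))
  [14] S(S(S(S(S(add(mul(SZ, SSZ), mul(Z, SZ)))))))
  [15] S(S(S(S(S(add(add(SSZ, mul(Z, SSZ)), mul(Z, SZ)))))))
  [16] S(S(S(S(S(add(S(add(SZ, mul(Z, SSZ))), mul(Z, SZ)))))))
  [17] S(S(S(S(S(S(add(add(SZ, mul(Z, SSZ)), mul(Z, SZ))))))))
  [18] S(S(S(S(S(S(add(S(add(Z, mul(Z, SSZ))), mul(Z, SZ))))))))
  [19] S(S(S(S(S(S(S(add(add(Z, mul(Z, SSZ)), mul(Z, SZ)))))))))
  [20] S(S(S(S(S(S(S(add(mul(Z, SSZ), mul(Z, SZ)))))))))
  [21] S(S(S(S(S(S(S(add(Z, mul(Z, SZ)))))))))
  [22] S(S(S(S(S(S(S(mul(Z, SZ))))))))
  [23] S^7(Z)

Term B:
  start: add(add(SSZ, add(SZ, S^4(Z))), add(mul(SZ, Z), Z))
  [1] add(S(add(SZ, add(SZ, S^4(Z)))), add(mul(SZ, Z), Z))
  [2] S(add(add(SZ, add(SZ, S^4(Z))), add(mul(SZ, Z), Z)))
  [3] S(add(S(add(Z, add(SZ, S^4(Z)))), add(mul(SZ, Z), Z)))
  [4] S(S(add(add(Z, add(SZ, S^4(Z))), add(mul(SZ, Z), Z))))
  [5] S(S(add(add(SZ, S^4(Z)), add(mul(SZ, Z), Z))))
  [6] S(S(add(S(add(Z, S^4(Z))), add(mul(SZ, Z), Z))))
  [7] S(S(S(add(add(Z, S^4(Z)), add(mul(SZ, Z), Z)))))
  [8] S(S(S(add(S^4(Z), add(mul(SZ, Z), Z)))))
  [9] S(S(S(S(add(SSSZ, add(mul(SZ, Z), Z))))))
  [10] S(S(S(S(S(add(SSZ, add(mul(SZ, Z), Z)))))))
  [11] S(S(S(S(S(S(add(SZ, add(mul(SZ, Z), Z))))))))
  [12] S(S(S(S(S(S(S(add(Z, add(mul(SZ, Z), Z)))))))))
  [13] S(S(S(S(S(S(S(add(mul(SZ, Z), Z))))))))
  [14] S(S(S(S(S(S(S(add(add(Z, mul(Z, Z)), Z))))))))
  [15] S(S(S(S(S(S(S(add(mul(Z, Z), Z))))))))
  [16] S(S(S(S(S(S(S(add(Z, Z))))))))
  [17] S^7(Z)

Answer: SAME — A ⇓ S^7(Z), B ⇓ S^7(Z)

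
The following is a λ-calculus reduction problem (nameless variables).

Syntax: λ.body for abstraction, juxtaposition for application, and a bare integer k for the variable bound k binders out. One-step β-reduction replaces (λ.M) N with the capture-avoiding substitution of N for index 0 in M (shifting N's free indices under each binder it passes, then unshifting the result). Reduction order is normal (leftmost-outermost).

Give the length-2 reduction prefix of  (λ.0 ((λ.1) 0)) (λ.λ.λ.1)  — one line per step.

  start: (λ.0 ((λ.1) 0)) (λ.λ.λ.1)
  [1] (λ.λ.λ.1) ((λ.λ.λ.λ.1) (λ.λ.λ.1))
  [2] λ.λ.1

Answer: after 2 steps: λ.λ.1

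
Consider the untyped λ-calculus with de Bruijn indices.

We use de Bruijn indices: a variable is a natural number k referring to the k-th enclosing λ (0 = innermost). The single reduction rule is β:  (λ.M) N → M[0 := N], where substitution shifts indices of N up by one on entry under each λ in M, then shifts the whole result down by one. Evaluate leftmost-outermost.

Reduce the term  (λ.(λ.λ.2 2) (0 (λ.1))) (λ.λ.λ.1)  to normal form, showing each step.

Answer: normal form = λ.λ.λ.1  (in 3 steps)

Derivation:
  start: (λ.(λ.λ.2 2) (0 (λ.1))) (λ.λ.λ.1)
  step 1: (λ.λ.(λ.λ.λ.1) (λ.λ.λ.1)) ((λ.λ.λ.1) (λ.λ.λ.λ.1))
  step 2: λ.(λ.λ.λ.1) (λ.λ.λ.1)
  step 3: λ.λ.λ.1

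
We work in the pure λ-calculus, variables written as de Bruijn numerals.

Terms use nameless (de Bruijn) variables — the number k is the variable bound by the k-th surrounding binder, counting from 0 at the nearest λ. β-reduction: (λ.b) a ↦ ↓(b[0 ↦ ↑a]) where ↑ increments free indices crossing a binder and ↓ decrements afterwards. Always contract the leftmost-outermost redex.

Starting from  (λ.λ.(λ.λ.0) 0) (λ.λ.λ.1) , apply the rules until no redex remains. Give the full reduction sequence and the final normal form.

  start: (λ.λ.(λ.λ.0) 0) (λ.λ.λ.1)
  step 1: λ.(λ.λ.0) 0
  step 2: λ.λ.0

Answer: normal form = λ.λ.0  (in 2 steps)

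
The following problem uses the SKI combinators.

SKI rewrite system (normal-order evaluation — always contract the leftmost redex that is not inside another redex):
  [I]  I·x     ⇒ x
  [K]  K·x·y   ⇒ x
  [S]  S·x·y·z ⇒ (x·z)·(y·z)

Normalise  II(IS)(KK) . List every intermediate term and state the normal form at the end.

  start: II(IS)(KK)
  step 1: I(IS)(KK)
  step 2: IS(KK)
  step 3: S(KK)

Answer: normal form = S(KK)  (in 3 steps)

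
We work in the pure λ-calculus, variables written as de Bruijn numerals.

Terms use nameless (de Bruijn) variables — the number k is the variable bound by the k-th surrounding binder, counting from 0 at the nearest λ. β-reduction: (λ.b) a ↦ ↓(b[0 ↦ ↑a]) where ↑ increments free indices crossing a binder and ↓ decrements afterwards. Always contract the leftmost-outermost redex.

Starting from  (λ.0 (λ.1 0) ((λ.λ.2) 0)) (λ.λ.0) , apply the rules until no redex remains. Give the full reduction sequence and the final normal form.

  start: (λ.0 (λ.1 0) ((λ.λ.2) 0)) (λ.λ.0)
  step 1: (λ.λ.0) (λ.(λ.λ.0) 0) ((λ.λ.λ.λ.0) (λ.λ.0))
  step 2: (λ.0) ((λ.λ.λ.λ.0) (λ.λ.0))
  step 3: (λ.λ.λ.λ.0) (λ.λ.0)
  step 4: λ.λ.λ.0

Answer: normal form = λ.λ.λ.0  (in 4 steps)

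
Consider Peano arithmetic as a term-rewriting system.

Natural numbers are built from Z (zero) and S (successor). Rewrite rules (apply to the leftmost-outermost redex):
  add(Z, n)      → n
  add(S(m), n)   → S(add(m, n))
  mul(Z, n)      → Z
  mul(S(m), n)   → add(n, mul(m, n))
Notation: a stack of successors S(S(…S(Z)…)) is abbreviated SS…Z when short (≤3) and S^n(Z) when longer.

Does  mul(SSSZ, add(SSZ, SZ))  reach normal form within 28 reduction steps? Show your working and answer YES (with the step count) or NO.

Answer: YES — reaches normal form S^9(Z) in 25 ≤ 28 steps

Working:
  start: mul(SSSZ, add(SSZ, SZ))
  →1  add(add(SSZ, SZ), mul(SSZ, add(SSZ, SZ)))
  →2  add(S(add(SZ, SZ)), mul(SSZ, add(SSZ, SZ)))
  →3  S(add(add(SZ, SZ), mul(SSZ, add(SSZ, SZ))))
  →4  S(add(S(add(Z, SZ)), mul(SSZ, add(SSZ, SZ))))
  →5  S(S(add(add(Z, SZ), mul(SSZ, add(SSZ, SZ)))))
  →6  S(S(add(SZ, mul(SSZ, add(SSZ, SZ)))))
  →7  S(S(S(add(Z, mul(SSZ, add(SSZ, SZ))))))
  →8  S(S(S(mul(SSZ, add(SSZ, SZ)))))
  →9  S(S(S(add(add(SSZ, SZ), mul(SZ, add(SSZ, SZ))))))
  →10  S(S(S(add(S(add(SZ, SZ)), mul(SZ, add(SSZ, SZ))))))
  →11  S(S(S(S(add(add(SZ, SZ), mul(SZ, add(SSZ, SZ)))))))
  →12  S(S(S(S(add(S(add(Z, SZ)), mul(SZ, add(SSZ, SZ)))))))
  →13  S(S(S(S(S(add(add(Z, SZ), mul(SZ, add(SSZ, SZ))))))))
  →14  S(S(S(S(S(add(SZ, mul(SZ, add(SSZ, SZ))))))))
  →15  S(S(S(S(S(S(add(Z, mul(SZ, add(SSZ, SZ)))))))))
  →16  S(S(S(S(S(S(mul(SZ, add(SSZ, SZ))))))))
  →17  S(S(S(S(S(S(add(add(SSZ, SZ), mul(Z, add(SSZ, SZ)))))))))
  →18  S(S(S(S(S(S(add(S(add(SZ, SZ)), mul(Z, add(SSZ, SZ)))))))))
  →19  S(S(S(S(S(S(S(add(add(SZ, SZ), mul(Z, add(SSZ, SZ))))))))))
  →20  S(S(S(S(S(S(S(add(S(add(Z, SZ)), mul(Z, add(SSZ, SZ))))))))))
  →21  S(S(S(S(S(S(S(S(add(add(Z, SZ), mul(Z, add(SSZ, SZ)))))))))))
  →22  S(S(S(S(S(S(S(S(add(SZ, mul(Z, add(SSZ, SZ)))))))))))
  →23  S(S(S(S(S(S(S(S(S(add(Z, mul(Z, add(SSZ, SZ))))))))))))
  →24  S(S(S(S(S(S(S(S(S(mul(Z, add(SSZ, SZ)))))))))))
  →25  S^9(Z)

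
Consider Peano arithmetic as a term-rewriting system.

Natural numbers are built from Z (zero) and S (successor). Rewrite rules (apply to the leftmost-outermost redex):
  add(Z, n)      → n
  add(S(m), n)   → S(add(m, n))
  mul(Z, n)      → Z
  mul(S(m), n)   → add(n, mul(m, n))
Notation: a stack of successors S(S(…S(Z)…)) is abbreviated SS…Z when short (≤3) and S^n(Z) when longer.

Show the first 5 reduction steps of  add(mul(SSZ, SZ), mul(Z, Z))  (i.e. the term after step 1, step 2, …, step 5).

Answer: after 5 steps: S(add(add(SZ, mul(Z, SZ)), mul(Z, Z)))

Derivation:
  start: add(mul(SSZ, SZ), mul(Z, Z))
  →1  add(add(SZ, mul(SZ, SZ)), mul(Z, Z))
  →2  add(S(add(Z, mul(SZ, SZ))), mul(Z, Z))
  →3  S(add(add(Z, mul(SZ, SZ)), mul(Z, Z)))
  →4  S(add(mul(SZ, SZ), mul(Z, Z)))
  →5  S(add(add(SZ, mul(Z, SZ)), mul(Z, Z)))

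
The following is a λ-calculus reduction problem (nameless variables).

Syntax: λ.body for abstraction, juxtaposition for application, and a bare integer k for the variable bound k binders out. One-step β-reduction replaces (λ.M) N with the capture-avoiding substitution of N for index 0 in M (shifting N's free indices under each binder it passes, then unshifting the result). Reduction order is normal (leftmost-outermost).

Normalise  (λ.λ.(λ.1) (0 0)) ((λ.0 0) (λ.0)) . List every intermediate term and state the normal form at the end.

Answer: normal form = λ.0  (in 2 steps)

Reduction:
  start: (λ.λ.(λ.1) (0 0)) ((λ.0 0) (λ.0))
  [1] λ.(λ.1) (0 0)
  [2] λ.0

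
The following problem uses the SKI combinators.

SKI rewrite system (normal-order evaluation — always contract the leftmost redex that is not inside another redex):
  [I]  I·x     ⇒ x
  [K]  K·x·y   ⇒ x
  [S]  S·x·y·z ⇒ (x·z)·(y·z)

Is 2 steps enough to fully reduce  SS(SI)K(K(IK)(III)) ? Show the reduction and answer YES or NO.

Answer: NO — after 2 steps the term is K(K(IK)(III))(SIK(K(IK)(III))), not yet normal

Reduction:
  start: SS(SI)K(K(IK)(III))
  step 1: SK(SIK)(K(IK)(III))
  step 2: K(K(IK)(III))(SIK(K(IK)(III)))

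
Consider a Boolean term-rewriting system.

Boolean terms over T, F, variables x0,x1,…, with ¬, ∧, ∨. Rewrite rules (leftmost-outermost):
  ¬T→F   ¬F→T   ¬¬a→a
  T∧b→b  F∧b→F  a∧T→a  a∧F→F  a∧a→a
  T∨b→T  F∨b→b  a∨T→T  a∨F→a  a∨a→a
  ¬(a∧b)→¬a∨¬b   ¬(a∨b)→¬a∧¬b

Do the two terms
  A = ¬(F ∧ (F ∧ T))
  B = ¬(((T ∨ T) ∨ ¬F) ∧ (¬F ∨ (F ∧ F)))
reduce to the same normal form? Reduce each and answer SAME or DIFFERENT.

Answer: DIFFERENT — A ⇓ T, B ⇓ F

Reduction:
Term A:
  start: ¬(F ∧ (F ∧ T))
  [1] ¬F ∨ ¬(F ∧ T)
  [2] T ∨ ¬(F ∧ T)
  [3] T

Term B:
  start: ¬(((T ∨ T) ∨ ¬F) ∧ (¬F ∨ (F ∧ F)))
  [1] ¬((T ∨ T) ∨ ¬F) ∨ ¬(¬F ∨ (F ∧ F))
  [2] (¬(T ∨ T) ∧ ¬¬F) ∨ ¬(¬F ∨ (F ∧ F))
  [3] ((¬T ∧ ¬T) ∧ ¬¬F) ∨ ¬(¬F ∨ (F ∧ F))
  [4] (¬T ∧ ¬¬F) ∨ ¬(¬F ∨ (F ∧ F))
  [5] (F ∧ ¬¬F) ∨ ¬(¬F ∨ (F ∧ F))
  [6] F ∨ ¬(¬F ∨ (F ∧ F))
  [7] ¬(¬F ∨ (F ∧ F))
  [8] ¬¬F ∧ ¬(F ∧ F)
  [9] F ∧ ¬(F ∧ F)
  [10] F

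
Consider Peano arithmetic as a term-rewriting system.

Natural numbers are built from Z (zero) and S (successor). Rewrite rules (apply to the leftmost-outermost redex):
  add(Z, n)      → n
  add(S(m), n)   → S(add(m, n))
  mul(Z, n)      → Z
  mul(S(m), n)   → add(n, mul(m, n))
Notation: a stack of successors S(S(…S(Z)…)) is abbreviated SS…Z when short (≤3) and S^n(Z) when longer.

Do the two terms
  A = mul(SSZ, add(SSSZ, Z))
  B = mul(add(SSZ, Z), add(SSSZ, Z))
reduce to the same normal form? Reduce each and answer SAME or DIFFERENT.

Term A:
  start: mul(SSZ, add(SSSZ, Z))
  →1  add(add(SSSZ, Z), mul(SZ, add(SSSZ, Z)))
  →2  add(S(add(SSZ, Z)), mul(SZ, add(SSSZ, Z)))
  →3  S(add(add(SSZ, Z), mul(SZ, add(SSSZ, Z))))
  →4  S(add(S(add(SZ, Z)), mul(SZ, add(SSSZ, Z))))
  →5  S(S(add(add(SZ, Z), mul(SZ, add(SSSZ, Z)))))
  →6  S(S(add(S(add(Z, Z)), mul(SZ, add(SSSZ, Z)))))
  →7  S(S(S(add(add(Z, Z), mul(SZ, add(SSSZ, Z))))))
  →8  S(S(S(add(Z, mul(SZ, add(SSSZ, Z))))))
  →9  S(S(S(mul(SZ, add(SSSZ, Z)))))
  →10  S(S(S(add(add(SSSZ, Z), mul(Z, add(SSSZ, Z))))))
  →11  S(S(S(add(S(add(SSZ, Z)), mul(Z, add(SSSZ, Z))))))
  →12  S(S(S(S(add(add(SSZ, Z), mul(Z, add(SSSZ, Z)))))))
  →13  S(S(S(S(add(S(add(SZ, Z)), mul(Z, add(SSSZ, Z)))))))
  →14  S(S(S(S(S(add(add(SZ, Z), mul(Z, add(SSSZ, Z))))))))
  →15  S(S(S(S(S(add(S(add(Z, Z)), mul(Z, add(SSSZ, Z))))))))
  →16  S(S(S(S(S(S(add(add(Z, Z), mul(Z, add(SSSZ, Z)))))))))
  →17  S(S(S(S(S(S(add(Z, mul(Z, add(SSSZ, Z)))))))))
  →18  S(S(S(S(S(S(mul(Z, add(SSSZ, Z))))))))
  →19  S^6(Z)

Term B:
  start: mul(add(SSZ, Z), add(SSSZ, Z))
  →1  mul(S(add(SZ, Z)), add(SSSZ, Z))
  →2  add(add(SSSZ, Z), mul(add(SZ, Z), add(SSSZ, Z)))
  →3  add(S(add(SSZ, Z)), mul(add(SZ, Z), add(SSSZ, Z)))
  →4  S(add(add(SSZ, Z), mul(add(SZ, Z), add(SSSZ, Z))))
  →5  S(add(S(add(SZ, Z)), mul(add(SZ, Z), add(SSSZ, Z))))
  →6  S(S(add(add(SZ, Z), mul(add(SZ, Z), add(SSSZ, Z)))))
  →7  S(S(add(S(add(Z, Z)), mul(add(SZ, Z), add(SSSZ, Z)))))
  →8  S(S(S(add(add(Z, Z), mul(add(SZ, Z), add(SSSZ, Z))))))
  →9  S(S(S(add(Z, mul(add(SZ, Z), add(SSSZ, Z))))))
  →10  S(S(S(mul(add(SZ, Z), add(SSSZ, Z)))))
  →11  S(S(S(mul(S(add(Z, Z)), add(SSSZ, Z)))))
  →12  S(S(S(add(add(SSSZ, Z), mul(add(Z, Z), add(SSSZ, Z))))))
  →13  S(S(S(add(S(add(SSZ, Z)), mul(add(Z, Z), add(SSSZ, Z))))))
  →14  S(S(S(S(add(add(SSZ, Z), mul(add(Z, Z), add(SSSZ, Z)))))))
  →15  S(S(S(S(add(S(add(SZ, Z)), mul(add(Z, Z), add(SSSZ, Z)))))))
  →16  S(S(S(S(S(add(add(SZ, Z), mul(add(Z, Z), add(SSSZ, Z))))))))
  →17  S(S(S(S(S(add(S(add(Z, Z)), mul(add(Z, Z), add(SSSZ, Z))))))))
  →18  S(S(S(S(S(S(add(add(Z, Z), mul(add(Z, Z), add(SSSZ, Z)))))))))
  →19  S(S(S(S(S(S(add(Z, mul(add(Z, Z), add(SSSZ, Z)))))))))
  →20  S(S(S(S(S(S(mul(add(Z, Z), add(SSSZ, Z))))))))
  →21  S(S(S(S(S(S(mul(Z, add(SSSZ, Z))))))))
  →22  S^6(Z)

Answer: SAME — A ⇓ S^6(Z), B ⇓ S^6(Z)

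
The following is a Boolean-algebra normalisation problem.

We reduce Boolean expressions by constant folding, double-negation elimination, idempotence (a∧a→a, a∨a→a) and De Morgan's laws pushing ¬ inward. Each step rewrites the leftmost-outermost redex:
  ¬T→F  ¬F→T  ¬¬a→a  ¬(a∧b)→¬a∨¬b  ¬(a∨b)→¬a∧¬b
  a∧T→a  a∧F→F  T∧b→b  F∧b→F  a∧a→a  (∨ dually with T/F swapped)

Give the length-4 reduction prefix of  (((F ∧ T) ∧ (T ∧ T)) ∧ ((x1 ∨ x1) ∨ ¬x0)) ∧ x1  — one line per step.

  start: (((F ∧ T) ∧ (T ∧ T)) ∧ ((x1 ∨ x1) ∨ ¬x0)) ∧ x1
  step 1: ((F ∧ (T ∧ T)) ∧ ((x1 ∨ x1) ∨ ¬x0)) ∧ x1
  step 2: (F ∧ ((x1 ∨ x1) ∨ ¬x0)) ∧ x1
  step 3: F ∧ x1
  step 4: F

Answer: after 4 steps: F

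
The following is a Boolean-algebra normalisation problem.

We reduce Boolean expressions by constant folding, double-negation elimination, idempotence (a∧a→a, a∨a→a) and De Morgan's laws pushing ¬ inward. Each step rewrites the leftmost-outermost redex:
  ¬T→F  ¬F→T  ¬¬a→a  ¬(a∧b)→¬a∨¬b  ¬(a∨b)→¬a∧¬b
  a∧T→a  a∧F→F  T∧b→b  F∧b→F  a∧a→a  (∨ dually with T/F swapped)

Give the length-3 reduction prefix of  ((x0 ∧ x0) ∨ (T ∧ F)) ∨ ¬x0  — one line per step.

Answer: after 3 steps: x0 ∨ ¬x0

Derivation:
  start: ((x0 ∧ x0) ∨ (T ∧ F)) ∨ ¬x0
  →1  (x0 ∨ (T ∧ F)) ∨ ¬x0
  →2  (x0 ∨ F) ∨ ¬x0
  →3  x0 ∨ ¬x0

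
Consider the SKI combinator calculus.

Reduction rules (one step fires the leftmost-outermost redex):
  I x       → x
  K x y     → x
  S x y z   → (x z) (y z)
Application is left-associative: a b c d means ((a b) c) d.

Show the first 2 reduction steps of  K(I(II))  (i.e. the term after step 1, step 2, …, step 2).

  start: K(I(II))
  [1] K(II)
  [2] KI

Answer: after 2 steps: KI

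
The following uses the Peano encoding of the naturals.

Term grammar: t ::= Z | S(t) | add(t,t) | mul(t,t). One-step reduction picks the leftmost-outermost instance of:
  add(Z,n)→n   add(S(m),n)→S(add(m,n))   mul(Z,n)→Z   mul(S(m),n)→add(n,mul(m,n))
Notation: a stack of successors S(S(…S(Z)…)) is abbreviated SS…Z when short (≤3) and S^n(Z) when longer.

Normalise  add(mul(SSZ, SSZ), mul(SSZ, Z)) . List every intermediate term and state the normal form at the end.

  start: add(mul(SSZ, SSZ), mul(SSZ, Z))
  step 1: add(add(SSZ, mul(SZ, SSZ)), mul(SSZ, Z))
  step 2: add(S(add(SZ, mul(SZ, SSZ))), mul(SSZ, Z))
  step 3: S(add(add(SZ, mul(SZ, SSZ)), mul(SSZ, Z)))
  step 4: S(add(S(add(Z, mul(SZ, SSZ))), mul(SSZ, Z)))
  step 5: S(S(add(add(Z, mul(SZ, SSZ)), mul(SSZ, Z))))
  step 6: S(S(add(mul(SZ, SSZ), mul(SSZ, Z))))
  step 7: S(S(add(add(SSZ, mul(Z, SSZ)), mul(SSZ, Z))))
  step 8: S(S(add(S(add(SZ, mul(Z, SSZ))), mul(SSZ, Z))))
  step 9: S(S(S(add(add(SZ, mul(Z, SSZ)), mul(SSZ, Z)))))
  step 10: S(S(S(add(S(add(Z, mul(Z, SSZ))), mul(SSZ, Z)))))
  step 11: S(S(S(S(add(add(Z, mul(Z, SSZ)), mul(SSZ, Z))))))
  step 12: S(S(S(S(add(mul(Z, SSZ), mul(SSZ, Z))))))
  step 13: S(S(S(S(add(Z, mul(SSZ, Z))))))
  step 14: S(S(S(S(mul(SSZ, Z)))))
  step 15: S(S(S(S(add(Z, mul(SZ, Z))))))
  step 16: S(S(S(S(mul(SZ, Z)))))
  step 17: S(S(S(S(add(Z, mul(Z, Z))))))
  step 18: S(S(S(S(mul(Z, Z)))))
  step 19: S^4(Z)

Answer: normal form = S^4(Z)  (in 19 steps)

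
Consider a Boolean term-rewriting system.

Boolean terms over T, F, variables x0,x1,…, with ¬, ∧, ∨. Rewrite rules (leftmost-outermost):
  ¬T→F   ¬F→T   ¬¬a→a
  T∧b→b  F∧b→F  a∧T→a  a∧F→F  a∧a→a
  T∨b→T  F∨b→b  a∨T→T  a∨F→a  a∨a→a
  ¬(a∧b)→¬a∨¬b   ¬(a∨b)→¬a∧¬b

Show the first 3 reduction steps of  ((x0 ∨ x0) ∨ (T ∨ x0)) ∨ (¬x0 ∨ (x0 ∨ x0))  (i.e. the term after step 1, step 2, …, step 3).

  start: ((x0 ∨ x0) ∨ (T ∨ x0)) ∨ (¬x0 ∨ (x0 ∨ x0))
  →1  (x0 ∨ (T ∨ x0)) ∨ (¬x0 ∨ (x0 ∨ x0))
  →2  (x0 ∨ T) ∨ (¬x0 ∨ (x0 ∨ x0))
  →3  T ∨ (¬x0 ∨ (x0 ∨ x0))

Answer: after 3 steps: T ∨ (¬x0 ∨ (x0 ∨ x0))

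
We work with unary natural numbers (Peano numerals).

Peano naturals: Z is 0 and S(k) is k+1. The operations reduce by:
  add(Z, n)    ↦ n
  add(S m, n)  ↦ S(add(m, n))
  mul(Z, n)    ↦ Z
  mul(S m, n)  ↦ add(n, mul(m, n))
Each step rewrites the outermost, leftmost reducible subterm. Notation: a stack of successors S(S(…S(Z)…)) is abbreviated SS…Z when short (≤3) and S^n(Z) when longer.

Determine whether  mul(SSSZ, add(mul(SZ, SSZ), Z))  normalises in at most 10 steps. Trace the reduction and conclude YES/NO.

Answer: NO — after 10 steps the term is S(S(add(add(Z, Z), mul(SSZ, add(mul(SZ, SSZ), Z))))), not yet normal

Derivation:
  start: mul(SSSZ, add(mul(SZ, SSZ), Z))
  [1] add(add(mul(SZ, SSZ), Z), mul(SSZ, add(mul(SZ, SSZ), Z)))
  [2] add(add(add(SSZ, mul(Z, SSZ)), Z), mul(SSZ, add(mul(SZ, SSZ), Z)))
  [3] add(add(S(add(SZ, mul(Z, SSZ))), Z), mul(SSZ, add(mul(SZ, SSZ), Z)))
  [4] add(S(add(add(SZ, mul(Z, SSZ)), Z)), mul(SSZ, add(mul(SZ, SSZ), Z)))
  [5] S(add(add(add(SZ, mul(Z, SSZ)), Z), mul(SSZ, add(mul(SZ, SSZ), Z))))
  [6] S(add(add(S(add(Z, mul(Z, SSZ))), Z), mul(SSZ, add(mul(SZ, SSZ), Z))))
  [7] S(add(S(add(add(Z, mul(Z, SSZ)), Z)), mul(SSZ, add(mul(SZ, SSZ), Z))))
  [8] S(S(add(add(add(Z, mul(Z, SSZ)), Z), mul(SSZ, add(mul(SZ, SSZ), Z)))))
  [9] S(S(add(add(mul(Z, SSZ), Z), mul(SSZ, add(mul(SZ, SSZ), Z)))))
  [10] S(S(add(add(Z, Z), mul(SSZ, add(mul(SZ, SSZ), Z)))))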